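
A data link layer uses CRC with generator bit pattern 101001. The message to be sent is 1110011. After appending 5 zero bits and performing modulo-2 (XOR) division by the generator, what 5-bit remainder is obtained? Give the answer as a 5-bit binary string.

Append 5 zeros: 111001100000. Divide by 101001 (XOR where the leading bit is 1):
  pos 0: 111001 XOR 101001 = 010000
  pos 1: 100001 XOR 101001 = 001000
  pos 3: 100000 XOR 101001 = 001001
  pos 5: 100100 XOR 101001 = 001101
Remainder (last 5 bits) = 11010. This is the CRC / FCS.

11010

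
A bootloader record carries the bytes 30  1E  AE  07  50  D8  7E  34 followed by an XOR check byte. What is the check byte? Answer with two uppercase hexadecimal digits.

45

XOR the bytes together:
  start with 0x30
  0x30 ⊕ 0x1E = 0x2E
  0x2E ⊕ 0xAE = 0x80
  0x80 ⊕ 0x07 = 0x87
  0x87 ⊕ 0x50 = 0xD7
  0xD7 ⊕ 0xD8 = 0x0F
  0x0F ⊕ 0x7E = 0x71
  0x71 ⊕ 0x34 = 0x45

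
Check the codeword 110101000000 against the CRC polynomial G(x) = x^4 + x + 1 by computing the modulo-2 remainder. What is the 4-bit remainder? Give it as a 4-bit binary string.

0000

Modulo-2 division of 110101000000 by 10011:
  pos 0: 11010 XOR 10011 = 01001
  pos 1: 10011 XOR 10011 = 00000
Remainder = 0000 (zero — the frame passes the CRC check).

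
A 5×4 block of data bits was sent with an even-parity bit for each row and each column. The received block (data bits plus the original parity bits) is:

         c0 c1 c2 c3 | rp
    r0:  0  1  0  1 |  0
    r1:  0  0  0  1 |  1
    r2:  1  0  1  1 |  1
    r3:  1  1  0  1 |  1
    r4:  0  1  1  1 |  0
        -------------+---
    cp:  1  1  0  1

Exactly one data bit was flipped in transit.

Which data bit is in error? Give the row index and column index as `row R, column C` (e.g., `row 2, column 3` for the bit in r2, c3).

row 4, column 0

Recompute each row's even parity and compare to rp:
  r0: data parity 0, sent rp 0 → ok
  r1: data parity 1, sent rp 1 → ok
  r2: data parity 1, sent rp 1 → ok
  r3: data parity 1, sent rp 1 → ok
  r4: data parity 1, sent rp 0 → mismatch
Recompute each column's even parity and compare to cp:
  c0: data parity 0, sent cp 1 → mismatch
  c1: data parity 1, sent cp 1 → ok
  c2: data parity 0, sent cp 0 → ok
  c3: data parity 1, sent cp 1 → ok
Exactly one row (r4) and one column (c0) fail → the flipped bit is at their intersection.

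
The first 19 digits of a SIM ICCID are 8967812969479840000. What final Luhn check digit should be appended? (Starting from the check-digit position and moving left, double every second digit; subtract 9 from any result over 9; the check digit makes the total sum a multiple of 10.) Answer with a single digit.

Partial digits right→left: 0 0 0 0 4 8 9 7 4 9 6 9 2 1 8 7 6 9 8
Double every second digit counting from the check-digit position (so the 1st, 3rd, 5th, ... of the partial from the right).
  doubled (with −9 where >9): 0 0 8 9 8 3 4 7 3 7 → sum 49
  kept as-is: 0 0 8 7 9 9 1 7 9 → sum 50
Total = 49 + 50 = 99.
Check digit = (10 − (99 mod 10)) mod 10 = 1.

1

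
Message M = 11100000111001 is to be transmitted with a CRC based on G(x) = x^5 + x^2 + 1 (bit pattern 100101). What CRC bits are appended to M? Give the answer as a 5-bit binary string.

01000

Append 5 zeros: 1110000011100100000. Divide by 100101 (XOR where the leading bit is 1):
  pos 0: 111000 XOR 100101 = 011101
  pos 1: 111010 XOR 100101 = 011111
  pos 2: 111110 XOR 100101 = 011011
  pos 3: 110111 XOR 100101 = 010010
  pos 4: 100101 XOR 100101 = 000000
  pos 10: 100100 XOR 100101 = 000001
Remainder (last 5 bits) = 01000. This is the CRC / FCS.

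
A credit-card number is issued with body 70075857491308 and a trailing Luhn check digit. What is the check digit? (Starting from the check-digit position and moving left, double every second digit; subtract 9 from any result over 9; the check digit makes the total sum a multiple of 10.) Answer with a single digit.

Partial digits right→left: 8 0 3 1 9 4 7 5 8 5 7 0 0 7
Double every second digit counting from the check-digit position (so the 1st, 3rd, 5th, ... of the partial from the right).
  doubled (with −9 where >9): 7 6 9 5 7 5 0 → sum 39
  kept as-is: 0 1 4 5 5 0 7 → sum 22
Total = 39 + 22 = 61.
Check digit = (10 − (61 mod 10)) mod 10 = 9.

9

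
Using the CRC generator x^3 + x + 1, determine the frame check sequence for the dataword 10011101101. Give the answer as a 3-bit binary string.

Append 3 zeros: 10011101101000. Divide by 1011 (XOR where the leading bit is 1):
  pos 0: 1001 XOR 1011 = 0010
  pos 2: 1011 XOR 1011 = 0000
  pos 7: 1101 XOR 1011 = 0110
  pos 8: 1100 XOR 1011 = 0111
  pos 9: 1110 XOR 1011 = 0101
  pos 10: 1010 XOR 1011 = 0001
Remainder (last 3 bits) = 001. This is the CRC / FCS.

001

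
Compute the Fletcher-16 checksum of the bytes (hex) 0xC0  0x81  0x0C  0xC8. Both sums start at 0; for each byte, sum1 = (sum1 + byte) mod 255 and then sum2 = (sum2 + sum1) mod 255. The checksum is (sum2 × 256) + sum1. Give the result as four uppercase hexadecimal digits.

6817

Running sums (mod 255):
  after byte 0 (0xC0): sum1=192, sum2=192
  after byte 1 (0x81): sum1=66, sum2=3
  after byte 2 (0x0C): sum1=78, sum2=81
  after byte 3 (0xC8): sum1=23, sum2=104
Checksum = sum2·256 + sum1 = 104·256 + 23 = 26647 = 0x6817.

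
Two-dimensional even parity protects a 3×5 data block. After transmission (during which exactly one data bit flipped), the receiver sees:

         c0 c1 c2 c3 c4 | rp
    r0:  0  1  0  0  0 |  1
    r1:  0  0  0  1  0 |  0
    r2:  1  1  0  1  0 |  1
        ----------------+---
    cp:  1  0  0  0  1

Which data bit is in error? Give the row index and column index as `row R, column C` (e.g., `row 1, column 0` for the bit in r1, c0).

row 1, column 4

Recompute each row's even parity and compare to rp:
  r0: data parity 1, sent rp 1 → ok
  r1: data parity 1, sent rp 0 → mismatch
  r2: data parity 1, sent rp 1 → ok
Recompute each column's even parity and compare to cp:
  c0: data parity 1, sent cp 1 → ok
  c1: data parity 0, sent cp 0 → ok
  c2: data parity 0, sent cp 0 → ok
  c3: data parity 0, sent cp 0 → ok
  c4: data parity 0, sent cp 1 → mismatch
Exactly one row (r1) and one column (c4) fail → the flipped bit is at their intersection.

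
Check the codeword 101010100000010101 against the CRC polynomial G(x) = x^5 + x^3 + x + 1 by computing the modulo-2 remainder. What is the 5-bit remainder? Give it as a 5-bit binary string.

00010

Modulo-2 division of 101010100000010101 by 101011:
  pos 0: 101010 XOR 101011 = 000001
  pos 5: 110000 XOR 101011 = 011011
  pos 6: 110110 XOR 101011 = 011101
  pos 7: 111010 XOR 101011 = 010001
  pos 8: 100011 XOR 101011 = 001000
  pos 10: 100001 XOR 101011 = 001010
  pos 12: 101001 XOR 101011 = 000010
Remainder = 00010 (nonzero — an error is detected).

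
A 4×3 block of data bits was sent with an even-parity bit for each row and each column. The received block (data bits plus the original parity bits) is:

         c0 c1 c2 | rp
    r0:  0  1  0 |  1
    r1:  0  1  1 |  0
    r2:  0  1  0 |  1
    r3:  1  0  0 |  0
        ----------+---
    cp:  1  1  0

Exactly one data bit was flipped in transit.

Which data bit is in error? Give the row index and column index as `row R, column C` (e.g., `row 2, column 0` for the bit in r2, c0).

Recompute each row's even parity and compare to rp:
  r0: data parity 1, sent rp 1 → ok
  r1: data parity 0, sent rp 0 → ok
  r2: data parity 1, sent rp 1 → ok
  r3: data parity 1, sent rp 0 → mismatch
Recompute each column's even parity and compare to cp:
  c0: data parity 1, sent cp 1 → ok
  c1: data parity 1, sent cp 1 → ok
  c2: data parity 1, sent cp 0 → mismatch
Exactly one row (r3) and one column (c2) fail → the flipped bit is at their intersection.

row 3, column 2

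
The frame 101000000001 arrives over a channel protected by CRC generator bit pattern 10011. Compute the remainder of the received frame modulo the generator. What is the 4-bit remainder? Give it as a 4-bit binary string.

0101

Modulo-2 division of 101000000001 by 10011:
  pos 0: 10100 XOR 10011 = 00111
  pos 2: 11100 XOR 10011 = 01111
  pos 3: 11110 XOR 10011 = 01101
  pos 4: 11010 XOR 10011 = 01001
  pos 5: 10010 XOR 10011 = 00001
Remainder = 0101 (nonzero — an error is detected).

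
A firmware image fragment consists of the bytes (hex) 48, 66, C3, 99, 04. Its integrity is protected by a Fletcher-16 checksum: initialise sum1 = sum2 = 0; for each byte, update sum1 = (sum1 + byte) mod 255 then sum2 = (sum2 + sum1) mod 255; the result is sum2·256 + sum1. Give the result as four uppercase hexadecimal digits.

8510

Running sums (mod 255):
  after byte 0 (48): sum1=72, sum2=72
  after byte 1 (66): sum1=174, sum2=246
  after byte 2 (C3): sum1=114, sum2=105
  after byte 3 (99): sum1=12, sum2=117
  after byte 4 (04): sum1=16, sum2=133
Checksum = sum2·256 + sum1 = 133·256 + 16 = 34064 = 0x8510.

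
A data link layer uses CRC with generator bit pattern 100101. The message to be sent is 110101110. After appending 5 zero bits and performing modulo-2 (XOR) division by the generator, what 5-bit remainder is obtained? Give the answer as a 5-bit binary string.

10000

Append 5 zeros: 11010111000000. Divide by 100101 (XOR where the leading bit is 1):
  pos 0: 110101 XOR 100101 = 010000
  pos 1: 100001 XOR 100101 = 000100
  pos 4: 100100 XOR 100101 = 000001
Remainder (last 5 bits) = 10000. This is the CRC / FCS.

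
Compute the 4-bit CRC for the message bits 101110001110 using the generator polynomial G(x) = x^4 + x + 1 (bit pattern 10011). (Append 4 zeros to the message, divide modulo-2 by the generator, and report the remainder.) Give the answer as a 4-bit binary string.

Append 4 zeros: 1011100011100000. Divide by 10011 (XOR where the leading bit is 1):
  pos 0: 10111 XOR 10011 = 00100
  pos 2: 10000 XOR 10011 = 00011
  pos 5: 11011 XOR 10011 = 01000
  pos 6: 10001 XOR 10011 = 00010
  pos 9: 10000 XOR 10011 = 00011
Remainder (last 4 bits) = 1100. This is the CRC / FCS.

1100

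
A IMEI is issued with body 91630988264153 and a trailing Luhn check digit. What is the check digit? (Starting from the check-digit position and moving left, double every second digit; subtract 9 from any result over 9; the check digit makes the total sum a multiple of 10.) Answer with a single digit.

1

Partial digits right→left: 3 5 1 4 6 2 8 8 9 0 3 6 1 9
Double every second digit counting from the check-digit position (so the 1st, 3rd, 5th, ... of the partial from the right).
  doubled (with −9 where >9): 6 2 3 7 9 6 2 → sum 35
  kept as-is: 5 4 2 8 0 6 9 → sum 34
Total = 35 + 34 = 69.
Check digit = (10 − (69 mod 10)) mod 10 = 1.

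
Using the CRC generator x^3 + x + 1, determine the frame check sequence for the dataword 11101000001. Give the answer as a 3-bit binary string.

Append 3 zeros: 11101000001000. Divide by 1011 (XOR where the leading bit is 1):
  pos 0: 1110 XOR 1011 = 0101
  pos 1: 1011 XOR 1011 = 0000
  pos 10: 1000 XOR 1011 = 0011
Remainder (last 3 bits) = 011. This is the CRC / FCS.

011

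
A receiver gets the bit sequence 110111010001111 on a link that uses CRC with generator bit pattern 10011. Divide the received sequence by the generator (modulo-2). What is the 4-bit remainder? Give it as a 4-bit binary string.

Modulo-2 division of 110111010001111 by 10011:
  pos 0: 11011 XOR 10011 = 01000
  pos 1: 10001 XOR 10011 = 00010
  pos 4: 10010 XOR 10011 = 00001
  pos 8: 10011 XOR 10011 = 00000
Remainder = 0011 (nonzero — an error is detected).

0011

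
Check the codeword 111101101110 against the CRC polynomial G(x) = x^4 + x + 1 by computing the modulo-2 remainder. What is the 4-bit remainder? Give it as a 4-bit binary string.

Modulo-2 division of 111101101110 by 10011:
  pos 0: 11110 XOR 10011 = 01101
  pos 1: 11011 XOR 10011 = 01000
  pos 2: 10001 XOR 10011 = 00010
  pos 5: 10011 XOR 10011 = 00000
Remainder = 0010 (nonzero — an error is detected).

0010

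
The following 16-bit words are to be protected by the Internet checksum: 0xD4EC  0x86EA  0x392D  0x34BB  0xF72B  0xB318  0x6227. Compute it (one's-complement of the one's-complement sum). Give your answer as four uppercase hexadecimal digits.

29D4

One's-complement addition (fold any carry out of bit 15 back into bit 0):
  0xD4EC + 0x86EA = 0x15BD6 → wrap carry → 0x5BD7
  0x5BD7 + 0x392D = 0x09504
  0x9504 + 0x34BB = 0x0C9BF
  0xC9BF + 0xF72B = 0x1C0EA → wrap carry → 0xC0EB
  0xC0EB + 0xB318 = 0x17403 → wrap carry → 0x7404
  0x7404 + 0x6227 = 0x0D62B
One's-complement sum = 0xD62B.
Checksum = ~0xD62B & 0xFFFF = 0x29D4.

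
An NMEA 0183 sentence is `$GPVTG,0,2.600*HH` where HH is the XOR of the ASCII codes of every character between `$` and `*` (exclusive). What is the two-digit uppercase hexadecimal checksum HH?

48

XOR the ASCII codes of the payload characters:
  'G' = 0x47 → acc = 0x47
  'P' = 0x50 → acc = 0x17
  'V' = 0x56 → acc = 0x41
  'T' = 0x54 → acc = 0x15
  'G' = 0x47 → acc = 0x52
  ',' = 0x2C → acc = 0x7E
  '0' = 0x30 → acc = 0x4E
  ',' = 0x2C → acc = 0x62
  '2' = 0x32 → acc = 0x50
  '.' = 0x2E → acc = 0x7E
  '6' = 0x36 → acc = 0x48
  '0' = 0x30 → acc = 0x78
  '0' = 0x30 → acc = 0x48
Checksum = 0x48.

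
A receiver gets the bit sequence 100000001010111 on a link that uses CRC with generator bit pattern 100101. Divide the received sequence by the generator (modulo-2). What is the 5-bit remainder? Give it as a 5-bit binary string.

Modulo-2 division of 100000001010111 by 100101:
  pos 0: 100000 XOR 100101 = 000101
  pos 3: 101001 XOR 100101 = 001100
  pos 5: 110001 XOR 100101 = 010100
  pos 6: 101000 XOR 100101 = 001101
  pos 8: 110111 XOR 100101 = 010010
  pos 9: 100101 XOR 100101 = 000000
Remainder = 00000 (zero — the frame passes the CRC check).

00000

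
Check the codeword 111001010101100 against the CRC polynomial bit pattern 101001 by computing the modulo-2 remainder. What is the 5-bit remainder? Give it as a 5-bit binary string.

11101

Modulo-2 division of 111001010101100 by 101001:
  pos 0: 111001 XOR 101001 = 010000
  pos 1: 100000 XOR 101001 = 001001
  pos 3: 100110 XOR 101001 = 001111
  pos 5: 111110 XOR 101001 = 010111
  pos 6: 101111 XOR 101001 = 000110
  pos 9: 110100 XOR 101001 = 011101
Remainder = 11101 (nonzero — an error is detected).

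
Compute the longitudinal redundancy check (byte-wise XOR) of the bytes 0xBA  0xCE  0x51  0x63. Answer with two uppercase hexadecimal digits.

XOR the bytes together:
  start with 0xBA
  0xBA ⊕ 0xCE = 0x74
  0x74 ⊕ 0x51 = 0x25
  0x25 ⊕ 0x63 = 0x46

46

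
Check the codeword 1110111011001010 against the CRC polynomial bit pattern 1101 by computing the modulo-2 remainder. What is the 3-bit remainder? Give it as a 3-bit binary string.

Modulo-2 division of 1110111011001010 by 1101:
  pos 0: 1110 XOR 1101 = 0011
  pos 2: 1111 XOR 1101 = 0010
  pos 4: 1010 XOR 1101 = 0111
  pos 5: 1111 XOR 1101 = 0010
  pos 7: 1010 XOR 1101 = 0111
  pos 8: 1110 XOR 1101 = 0011
  pos 10: 1110 XOR 1101 = 0011
  pos 12: 1110 XOR 1101 = 0011
Remainder = 011 (nonzero — an error is detected).

011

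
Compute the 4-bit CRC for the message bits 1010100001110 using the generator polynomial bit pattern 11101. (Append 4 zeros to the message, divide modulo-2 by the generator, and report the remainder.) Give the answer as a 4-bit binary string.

Append 4 zeros: 10101000011100000. Divide by 11101 (XOR where the leading bit is 1):
  pos 0: 10101 XOR 11101 = 01000
  pos 1: 10000 XOR 11101 = 01101
  pos 2: 11010 XOR 11101 = 00111
  pos 4: 11100 XOR 11101 = 00001
  pos 8: 11110 XOR 11101 = 00011
  pos 11: 11000 XOR 11101 = 00101
Remainder (last 4 bits) = 1010. This is the CRC / FCS.

1010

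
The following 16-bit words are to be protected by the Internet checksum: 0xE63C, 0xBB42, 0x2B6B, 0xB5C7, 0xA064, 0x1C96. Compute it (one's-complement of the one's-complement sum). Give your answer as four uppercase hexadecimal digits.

One's-complement addition (fold any carry out of bit 15 back into bit 0):
  0xE63C + 0xBB42 = 0x1A17E → wrap carry → 0xA17F
  0xA17F + 0x2B6B = 0x0CCEA
  0xCCEA + 0xB5C7 = 0x182B1 → wrap carry → 0x82B2
  0x82B2 + 0xA064 = 0x12316 → wrap carry → 0x2317
  0x2317 + 0x1C96 = 0x03FAD
One's-complement sum = 0x3FAD.
Checksum = ~0x3FAD & 0xFFFF = 0xC052.

C052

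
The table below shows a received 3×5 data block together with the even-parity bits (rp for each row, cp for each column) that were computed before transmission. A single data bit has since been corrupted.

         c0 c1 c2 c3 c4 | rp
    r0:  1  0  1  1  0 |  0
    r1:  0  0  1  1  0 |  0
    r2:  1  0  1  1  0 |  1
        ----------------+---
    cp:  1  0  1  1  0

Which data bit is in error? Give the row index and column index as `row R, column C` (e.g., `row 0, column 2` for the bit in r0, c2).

row 0, column 0

Recompute each row's even parity and compare to rp:
  r0: data parity 1, sent rp 0 → mismatch
  r1: data parity 0, sent rp 0 → ok
  r2: data parity 1, sent rp 1 → ok
Recompute each column's even parity and compare to cp:
  c0: data parity 0, sent cp 1 → mismatch
  c1: data parity 0, sent cp 0 → ok
  c2: data parity 1, sent cp 1 → ok
  c3: data parity 1, sent cp 1 → ok
  c4: data parity 0, sent cp 0 → ok
Exactly one row (r0) and one column (c0) fail → the flipped bit is at their intersection.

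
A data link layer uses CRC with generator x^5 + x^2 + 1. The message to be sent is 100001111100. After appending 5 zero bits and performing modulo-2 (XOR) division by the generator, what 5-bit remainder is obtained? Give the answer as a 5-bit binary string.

Append 5 zeros: 10000111110000000. Divide by 100101 (XOR where the leading bit is 1):
  pos 0: 100001 XOR 100101 = 000100
  pos 3: 100111 XOR 100101 = 000010
  pos 7: 101000 XOR 100101 = 001101
  pos 9: 110100 XOR 100101 = 010001
  pos 10: 100010 XOR 100101 = 000111
Remainder (last 5 bits) = 01110. This is the CRC / FCS.

01110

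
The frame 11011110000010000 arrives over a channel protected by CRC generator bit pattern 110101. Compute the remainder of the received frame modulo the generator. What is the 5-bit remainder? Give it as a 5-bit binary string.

Modulo-2 division of 11011110000010000 by 110101:
  pos 0: 110111 XOR 110101 = 000010
  pos 4: 101000 XOR 110101 = 011101
  pos 5: 111010 XOR 110101 = 001111
  pos 7: 111101 XOR 110101 = 001000
  pos 9: 100000 XOR 110101 = 010101
  pos 10: 101010 XOR 110101 = 011111
  pos 11: 111110 XOR 110101 = 001011
Remainder = 01011 (nonzero — an error is detected).

01011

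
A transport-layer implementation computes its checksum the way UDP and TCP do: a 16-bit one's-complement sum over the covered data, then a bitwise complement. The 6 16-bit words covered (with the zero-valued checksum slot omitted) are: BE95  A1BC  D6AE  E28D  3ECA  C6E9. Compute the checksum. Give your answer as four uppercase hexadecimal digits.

One's-complement addition (fold any carry out of bit 15 back into bit 0):
  0xBE95 + 0xA1BC = 0x16051 → wrap carry → 0x6052
  0x6052 + 0xD6AE = 0x13700 → wrap carry → 0x3701
  0x3701 + 0xE28D = 0x1198E → wrap carry → 0x198F
  0x198F + 0x3ECA = 0x05859
  0x5859 + 0xC6E9 = 0x11F42 → wrap carry → 0x1F43
One's-complement sum = 0x1F43.
Checksum = ~0x1F43 & 0xFFFF = 0xE0BC.

E0BC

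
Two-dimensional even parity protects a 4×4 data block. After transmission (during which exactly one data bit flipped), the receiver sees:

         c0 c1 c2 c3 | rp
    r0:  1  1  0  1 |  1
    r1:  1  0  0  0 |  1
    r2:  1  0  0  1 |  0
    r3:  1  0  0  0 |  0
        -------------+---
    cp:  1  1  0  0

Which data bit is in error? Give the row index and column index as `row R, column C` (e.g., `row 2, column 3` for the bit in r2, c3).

row 3, column 0

Recompute each row's even parity and compare to rp:
  r0: data parity 1, sent rp 1 → ok
  r1: data parity 1, sent rp 1 → ok
  r2: data parity 0, sent rp 0 → ok
  r3: data parity 1, sent rp 0 → mismatch
Recompute each column's even parity and compare to cp:
  c0: data parity 0, sent cp 1 → mismatch
  c1: data parity 1, sent cp 1 → ok
  c2: data parity 0, sent cp 0 → ok
  c3: data parity 0, sent cp 0 → ok
Exactly one row (r3) and one column (c0) fail → the flipped bit is at their intersection.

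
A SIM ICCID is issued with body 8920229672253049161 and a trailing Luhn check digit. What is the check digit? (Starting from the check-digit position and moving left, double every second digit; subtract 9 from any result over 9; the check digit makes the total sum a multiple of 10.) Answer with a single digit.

Partial digits right→left: 1 6 1 9 4 0 3 5 2 2 7 6 9 2 2 0 2 9 8
Double every second digit counting from the check-digit position (so the 1st, 3rd, 5th, ... of the partial from the right).
  doubled (with −9 where >9): 2 2 8 6 4 5 9 4 4 7 → sum 51
  kept as-is: 6 9 0 5 2 6 2 0 9 → sum 39
Total = 51 + 39 = 90.
Check digit = (10 − (90 mod 10)) mod 10 = 0.

0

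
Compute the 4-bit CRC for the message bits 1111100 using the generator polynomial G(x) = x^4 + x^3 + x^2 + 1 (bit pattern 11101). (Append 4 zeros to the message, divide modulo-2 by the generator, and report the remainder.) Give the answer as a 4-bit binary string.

0001

Append 4 zeros: 11111000000. Divide by 11101 (XOR where the leading bit is 1):
  pos 0: 11111 XOR 11101 = 00010
  pos 3: 10000 XOR 11101 = 01101
  pos 4: 11010 XOR 11101 = 00111
  pos 6: 11100 XOR 11101 = 00001
Remainder (last 4 bits) = 0001. This is the CRC / FCS.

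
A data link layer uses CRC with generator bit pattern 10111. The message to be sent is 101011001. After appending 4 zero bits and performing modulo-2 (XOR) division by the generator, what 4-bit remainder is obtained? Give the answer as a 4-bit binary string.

Append 4 zeros: 1010110010000. Divide by 10111 (XOR where the leading bit is 1):
  pos 0: 10101 XOR 10111 = 00010
  pos 3: 10100 XOR 10111 = 00011
  pos 6: 11100 XOR 10111 = 01011
  pos 7: 10110 XOR 10111 = 00001
Remainder (last 4 bits) = 0010. This is the CRC / FCS.

0010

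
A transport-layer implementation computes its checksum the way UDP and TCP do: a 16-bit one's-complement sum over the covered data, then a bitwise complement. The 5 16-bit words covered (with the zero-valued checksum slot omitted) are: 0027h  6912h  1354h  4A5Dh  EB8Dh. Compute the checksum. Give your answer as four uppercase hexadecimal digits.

4D87

One's-complement addition (fold any carry out of bit 15 back into bit 0):
  0x0027 + 0x6912 = 0x06939
  0x6939 + 0x1354 = 0x07C8D
  0x7C8D + 0x4A5D = 0x0C6EA
  0xC6EA + 0xEB8D = 0x1B277 → wrap carry → 0xB278
One's-complement sum = 0xB278.
Checksum = ~0xB278 & 0xFFFF = 0x4D87.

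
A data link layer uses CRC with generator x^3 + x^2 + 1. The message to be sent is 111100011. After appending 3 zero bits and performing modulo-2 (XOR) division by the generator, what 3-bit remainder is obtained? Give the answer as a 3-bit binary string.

110

Append 3 zeros: 111100011000. Divide by 1101 (XOR where the leading bit is 1):
  pos 0: 1111 XOR 1101 = 0010
  pos 2: 1000 XOR 1101 = 0101
  pos 3: 1010 XOR 1101 = 0111
  pos 4: 1111 XOR 1101 = 0010
  pos 6: 1010 XOR 1101 = 0111
  pos 7: 1110 XOR 1101 = 0011
Remainder (last 3 bits) = 110. This is the CRC / FCS.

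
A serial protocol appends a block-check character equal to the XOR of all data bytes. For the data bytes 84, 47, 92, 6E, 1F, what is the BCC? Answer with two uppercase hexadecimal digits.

XOR the bytes together:
  start with 0x84
  0x84 ⊕ 0x47 = 0xC3
  0xC3 ⊕ 0x92 = 0x51
  0x51 ⊕ 0x6E = 0x3F
  0x3F ⊕ 0x1F = 0x20

20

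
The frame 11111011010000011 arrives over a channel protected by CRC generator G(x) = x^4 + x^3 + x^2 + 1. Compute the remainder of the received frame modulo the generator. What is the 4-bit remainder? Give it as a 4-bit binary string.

0000

Modulo-2 division of 11111011010000011 by 11101:
  pos 0: 11111 XOR 11101 = 00010
  pos 3: 10011 XOR 11101 = 01110
  pos 4: 11100 XOR 11101 = 00001
  pos 8: 11000 XOR 11101 = 00101
  pos 10: 10100 XOR 11101 = 01001
  pos 11: 10011 XOR 11101 = 01110
  pos 12: 11101 XOR 11101 = 00000
Remainder = 0000 (zero — the frame passes the CRC check).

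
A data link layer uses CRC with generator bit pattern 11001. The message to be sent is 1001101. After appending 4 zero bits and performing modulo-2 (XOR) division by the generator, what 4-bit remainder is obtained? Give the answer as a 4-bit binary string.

Append 4 zeros: 10011010000. Divide by 11001 (XOR where the leading bit is 1):
  pos 0: 10011 XOR 11001 = 01010
  pos 1: 10100 XOR 11001 = 01101
  pos 2: 11011 XOR 11001 = 00010
  pos 5: 10000 XOR 11001 = 01001
  pos 6: 10010 XOR 11001 = 01011
Remainder (last 4 bits) = 1011. This is the CRC / FCS.

1011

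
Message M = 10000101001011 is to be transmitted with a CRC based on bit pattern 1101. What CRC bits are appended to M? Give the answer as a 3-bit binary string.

Append 3 zeros: 10000101001011000. Divide by 1101 (XOR where the leading bit is 1):
  pos 0: 1000 XOR 1101 = 0101
  pos 1: 1010 XOR 1101 = 0111
  pos 2: 1111 XOR 1101 = 0010
  pos 4: 1001 XOR 1101 = 0100
  pos 5: 1000 XOR 1101 = 0101
  pos 6: 1010 XOR 1101 = 0111
  pos 7: 1111 XOR 1101 = 0010
  pos 9: 1001 XOR 1101 = 0100
  pos 10: 1001 XOR 1101 = 0100
  pos 11: 1000 XOR 1101 = 0101
  pos 12: 1010 XOR 1101 = 0111
  pos 13: 1110 XOR 1101 = 0011
Remainder (last 3 bits) = 011. This is the CRC / FCS.

011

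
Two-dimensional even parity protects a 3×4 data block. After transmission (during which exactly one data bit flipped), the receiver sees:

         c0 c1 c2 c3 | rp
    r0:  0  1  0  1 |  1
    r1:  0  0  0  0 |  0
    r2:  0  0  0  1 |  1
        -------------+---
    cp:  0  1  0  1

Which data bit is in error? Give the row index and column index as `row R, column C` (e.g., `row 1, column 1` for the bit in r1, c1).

Recompute each row's even parity and compare to rp:
  r0: data parity 0, sent rp 1 → mismatch
  r1: data parity 0, sent rp 0 → ok
  r2: data parity 1, sent rp 1 → ok
Recompute each column's even parity and compare to cp:
  c0: data parity 0, sent cp 0 → ok
  c1: data parity 1, sent cp 1 → ok
  c2: data parity 0, sent cp 0 → ok
  c3: data parity 0, sent cp 1 → mismatch
Exactly one row (r0) and one column (c3) fail → the flipped bit is at their intersection.

row 0, column 3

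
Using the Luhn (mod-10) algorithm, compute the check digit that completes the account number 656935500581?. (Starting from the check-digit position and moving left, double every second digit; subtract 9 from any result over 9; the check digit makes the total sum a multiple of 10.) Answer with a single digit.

Partial digits right→left: 1 8 5 0 0 5 5 3 9 6 5 6
Double every second digit counting from the check-digit position (so the 1st, 3rd, 5th, ... of the partial from the right).
  doubled (with −9 where >9): 2 1 0 1 9 1 → sum 14
  kept as-is: 8 0 5 3 6 6 → sum 28
Total = 14 + 28 = 42.
Check digit = (10 − (42 mod 10)) mod 10 = 8.

8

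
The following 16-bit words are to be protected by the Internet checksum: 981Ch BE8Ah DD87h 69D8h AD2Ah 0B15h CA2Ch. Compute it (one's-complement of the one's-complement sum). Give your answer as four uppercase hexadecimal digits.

DF8B

One's-complement addition (fold any carry out of bit 15 back into bit 0):
  0x981C + 0xBE8A = 0x156A6 → wrap carry → 0x56A7
  0x56A7 + 0xDD87 = 0x1342E → wrap carry → 0x342F
  0x342F + 0x69D8 = 0x09E07
  0x9E07 + 0xAD2A = 0x14B31 → wrap carry → 0x4B32
  0x4B32 + 0x0B15 = 0x05647
  0x5647 + 0xCA2C = 0x12073 → wrap carry → 0x2074
One's-complement sum = 0x2074.
Checksum = ~0x2074 & 0xFFFF = 0xDF8B.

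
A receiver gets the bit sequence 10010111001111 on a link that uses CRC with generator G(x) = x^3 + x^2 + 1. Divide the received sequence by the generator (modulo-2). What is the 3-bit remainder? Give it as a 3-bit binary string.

Modulo-2 division of 10010111001111 by 1101:
  pos 0: 1001 XOR 1101 = 0100
  pos 1: 1000 XOR 1101 = 0101
  pos 2: 1011 XOR 1101 = 0110
  pos 3: 1101 XOR 1101 = 0000
  pos 7: 1001 XOR 1101 = 0100
  pos 8: 1001 XOR 1101 = 0100
  pos 9: 1001 XOR 1101 = 0100
  pos 10: 1001 XOR 1101 = 0100
Remainder = 100 (nonzero — an error is detected).

100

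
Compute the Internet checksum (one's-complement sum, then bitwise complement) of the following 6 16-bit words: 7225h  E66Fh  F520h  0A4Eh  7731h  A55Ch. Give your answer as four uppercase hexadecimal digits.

One's-complement addition (fold any carry out of bit 15 back into bit 0):
  0x7225 + 0xE66F = 0x15894 → wrap carry → 0x5895
  0x5895 + 0xF520 = 0x14DB5 → wrap carry → 0x4DB6
  0x4DB6 + 0x0A4E = 0x05804
  0x5804 + 0x7731 = 0x0CF35
  0xCF35 + 0xA55C = 0x17491 → wrap carry → 0x7492
One's-complement sum = 0x7492.
Checksum = ~0x7492 & 0xFFFF = 0x8B6D.

8B6D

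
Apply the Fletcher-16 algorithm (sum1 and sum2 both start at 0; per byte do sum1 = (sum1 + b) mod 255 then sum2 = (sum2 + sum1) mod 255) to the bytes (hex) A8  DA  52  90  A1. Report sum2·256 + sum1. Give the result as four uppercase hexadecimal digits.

7008

Running sums (mod 255):
  after byte 0 (A8): sum1=168, sum2=168
  after byte 1 (DA): sum1=131, sum2=44
  after byte 2 (52): sum1=213, sum2=2
  after byte 3 (90): sum1=102, sum2=104
  after byte 4 (A1): sum1=8, sum2=112
Checksum = sum2·256 + sum1 = 112·256 + 8 = 28680 = 0x7008.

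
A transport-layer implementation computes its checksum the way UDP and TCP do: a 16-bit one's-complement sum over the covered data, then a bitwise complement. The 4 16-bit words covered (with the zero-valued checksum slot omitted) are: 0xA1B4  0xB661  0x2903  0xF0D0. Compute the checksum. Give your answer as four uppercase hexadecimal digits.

8E15

One's-complement addition (fold any carry out of bit 15 back into bit 0):
  0xA1B4 + 0xB661 = 0x15815 → wrap carry → 0x5816
  0x5816 + 0x2903 = 0x08119
  0x8119 + 0xF0D0 = 0x171E9 → wrap carry → 0x71EA
One's-complement sum = 0x71EA.
Checksum = ~0x71EA & 0xFFFF = 0x8E15.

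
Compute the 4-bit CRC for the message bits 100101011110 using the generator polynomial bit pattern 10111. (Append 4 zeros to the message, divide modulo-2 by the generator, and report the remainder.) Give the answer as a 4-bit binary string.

0010

Append 4 zeros: 1001010111100000. Divide by 10111 (XOR where the leading bit is 1):
  pos 0: 10010 XOR 10111 = 00101
  pos 2: 10110 XOR 10111 = 00001
  pos 6: 11111 XOR 10111 = 01000
  pos 7: 10000 XOR 10111 = 00111
  pos 9: 11100 XOR 10111 = 01011
  pos 10: 10110 XOR 10111 = 00001
Remainder (last 4 bits) = 0010. This is the CRC / FCS.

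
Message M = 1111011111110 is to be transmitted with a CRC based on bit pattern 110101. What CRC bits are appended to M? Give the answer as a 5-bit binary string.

Append 5 zeros: 111101111111000000. Divide by 110101 (XOR where the leading bit is 1):
  pos 0: 111101 XOR 110101 = 001000
  pos 2: 100011 XOR 110101 = 010110
  pos 3: 101101 XOR 110101 = 011000
  pos 4: 110001 XOR 110101 = 000100
  pos 7: 100110 XOR 110101 = 010011
  pos 8: 100110 XOR 110101 = 010011
  pos 9: 100110 XOR 110101 = 010011
  pos 10: 100110 XOR 110101 = 010011
  pos 11: 100110 XOR 110101 = 010011
  pos 12: 100110 XOR 110101 = 010011
Remainder (last 5 bits) = 10011. This is the CRC / FCS.

10011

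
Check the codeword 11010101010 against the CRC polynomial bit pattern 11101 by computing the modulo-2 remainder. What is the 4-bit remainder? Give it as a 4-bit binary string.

Modulo-2 division of 11010101010 by 11101:
  pos 0: 11010 XOR 11101 = 00111
  pos 2: 11110 XOR 11101 = 00011
  pos 5: 11101 XOR 11101 = 00000
Remainder = 0000 (zero — the frame passes the CRC check).

0000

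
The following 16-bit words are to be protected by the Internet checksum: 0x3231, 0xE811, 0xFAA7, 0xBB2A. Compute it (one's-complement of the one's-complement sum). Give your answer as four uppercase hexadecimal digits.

One's-complement addition (fold any carry out of bit 15 back into bit 0):
  0x3231 + 0xE811 = 0x11A42 → wrap carry → 0x1A43
  0x1A43 + 0xFAA7 = 0x114EA → wrap carry → 0x14EB
  0x14EB + 0xBB2A = 0x0D015
One's-complement sum = 0xD015.
Checksum = ~0xD015 & 0xFFFF = 0x2FEA.

2FEA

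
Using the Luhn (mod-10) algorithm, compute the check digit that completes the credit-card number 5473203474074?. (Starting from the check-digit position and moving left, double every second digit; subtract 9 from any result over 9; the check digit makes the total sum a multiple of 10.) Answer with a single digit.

9

Partial digits right→left: 4 7 0 4 7 4 3 0 2 3 7 4 5
Double every second digit counting from the check-digit position (so the 1st, 3rd, 5th, ... of the partial from the right).
  doubled (with −9 where >9): 8 0 5 6 4 5 1 → sum 29
  kept as-is: 7 4 4 0 3 4 → sum 22
Total = 29 + 22 = 51.
Check digit = (10 − (51 mod 10)) mod 10 = 9.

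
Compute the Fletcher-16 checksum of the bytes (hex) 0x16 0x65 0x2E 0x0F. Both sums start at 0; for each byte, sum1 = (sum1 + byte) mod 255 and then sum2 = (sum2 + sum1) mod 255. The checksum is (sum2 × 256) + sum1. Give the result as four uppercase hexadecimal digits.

F3B8

Running sums (mod 255):
  after byte 0 (0x16): sum1=22, sum2=22
  after byte 1 (0x65): sum1=123, sum2=145
  after byte 2 (0x2E): sum1=169, sum2=59
  after byte 3 (0x0F): sum1=184, sum2=243
Checksum = sum2·256 + sum1 = 243·256 + 184 = 62392 = 0xF3B8.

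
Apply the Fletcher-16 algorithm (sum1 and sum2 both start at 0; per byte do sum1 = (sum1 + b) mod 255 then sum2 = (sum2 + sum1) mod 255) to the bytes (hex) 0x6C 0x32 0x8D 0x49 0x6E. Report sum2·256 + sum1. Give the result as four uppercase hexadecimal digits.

Running sums (mod 255):
  after byte 0 (0x6C): sum1=108, sum2=108
  after byte 1 (0x32): sum1=158, sum2=11
  after byte 2 (0x8D): sum1=44, sum2=55
  after byte 3 (0x49): sum1=117, sum2=172
  after byte 4 (0x6E): sum1=227, sum2=144
Checksum = sum2·256 + sum1 = 144·256 + 227 = 37091 = 0x90E3.

90E3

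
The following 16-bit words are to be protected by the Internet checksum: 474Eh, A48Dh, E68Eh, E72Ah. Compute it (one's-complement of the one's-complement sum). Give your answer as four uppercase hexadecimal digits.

466A

One's-complement addition (fold any carry out of bit 15 back into bit 0):
  0x474E + 0xA48D = 0x0EBDB
  0xEBDB + 0xE68E = 0x1D269 → wrap carry → 0xD26A
  0xD26A + 0xE72A = 0x1B994 → wrap carry → 0xB995
One's-complement sum = 0xB995.
Checksum = ~0xB995 & 0xFFFF = 0x466A.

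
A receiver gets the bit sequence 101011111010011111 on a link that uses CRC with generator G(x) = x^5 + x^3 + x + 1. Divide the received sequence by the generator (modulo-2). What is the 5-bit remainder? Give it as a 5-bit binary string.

11010

Modulo-2 division of 101011111010011111 by 101011:
  pos 0: 101011 XOR 101011 = 000000
  pos 6: 111010 XOR 101011 = 010001
  pos 7: 100010 XOR 101011 = 001001
  pos 9: 100111 XOR 101011 = 001100
  pos 11: 110011 XOR 101011 = 011000
  pos 12: 110001 XOR 101011 = 011010
Remainder = 11010 (nonzero — an error is detected).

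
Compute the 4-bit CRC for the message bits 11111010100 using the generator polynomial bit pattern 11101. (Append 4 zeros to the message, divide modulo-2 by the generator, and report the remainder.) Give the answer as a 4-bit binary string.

Append 4 zeros: 111110101000000. Divide by 11101 (XOR where the leading bit is 1):
  pos 0: 11111 XOR 11101 = 00010
  pos 3: 10010 XOR 11101 = 01111
  pos 4: 11111 XOR 11101 = 00010
  pos 7: 10000 XOR 11101 = 01101
  pos 8: 11010 XOR 11101 = 00111
  pos 10: 11100 XOR 11101 = 00001
Remainder (last 4 bits) = 0001. This is the CRC / FCS.

0001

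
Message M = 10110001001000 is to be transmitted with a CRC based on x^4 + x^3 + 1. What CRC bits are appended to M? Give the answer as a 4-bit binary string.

0100

Append 4 zeros: 101100010010000000. Divide by 11001 (XOR where the leading bit is 1):
  pos 0: 10110 XOR 11001 = 01111
  pos 1: 11110 XOR 11001 = 00111
  pos 3: 11101 XOR 11001 = 00100
  pos 5: 10000 XOR 11001 = 01001
  pos 6: 10011 XOR 11001 = 01010
  pos 7: 10100 XOR 11001 = 01101
  pos 8: 11010 XOR 11001 = 00011
  pos 11: 11000 XOR 11001 = 00001
Remainder (last 4 bits) = 0100. This is the CRC / FCS.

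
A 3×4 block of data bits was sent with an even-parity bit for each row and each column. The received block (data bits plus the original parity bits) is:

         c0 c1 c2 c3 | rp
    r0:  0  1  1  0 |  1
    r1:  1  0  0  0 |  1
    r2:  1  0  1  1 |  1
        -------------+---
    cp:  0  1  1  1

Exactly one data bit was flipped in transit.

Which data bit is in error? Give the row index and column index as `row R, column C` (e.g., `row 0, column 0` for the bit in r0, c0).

row 0, column 2

Recompute each row's even parity and compare to rp:
  r0: data parity 0, sent rp 1 → mismatch
  r1: data parity 1, sent rp 1 → ok
  r2: data parity 1, sent rp 1 → ok
Recompute each column's even parity and compare to cp:
  c0: data parity 0, sent cp 0 → ok
  c1: data parity 1, sent cp 1 → ok
  c2: data parity 0, sent cp 1 → mismatch
  c3: data parity 1, sent cp 1 → ok
Exactly one row (r0) and one column (c2) fail → the flipped bit is at their intersection.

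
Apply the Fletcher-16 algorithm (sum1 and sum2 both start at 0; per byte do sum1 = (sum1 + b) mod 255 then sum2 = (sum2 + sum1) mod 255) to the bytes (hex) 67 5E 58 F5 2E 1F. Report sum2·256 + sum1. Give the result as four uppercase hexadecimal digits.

0361

Running sums (mod 255):
  after byte 0 (67): sum1=103, sum2=103
  after byte 1 (5E): sum1=197, sum2=45
  after byte 2 (58): sum1=30, sum2=75
  after byte 3 (F5): sum1=20, sum2=95
  after byte 4 (2E): sum1=66, sum2=161
  after byte 5 (1F): sum1=97, sum2=3
Checksum = sum2·256 + sum1 = 3·256 + 97 = 865 = 0x0361.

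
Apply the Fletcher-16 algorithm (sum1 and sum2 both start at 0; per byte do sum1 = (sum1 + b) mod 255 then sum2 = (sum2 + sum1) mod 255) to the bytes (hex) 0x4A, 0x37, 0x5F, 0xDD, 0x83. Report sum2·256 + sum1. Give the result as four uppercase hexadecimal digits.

AD42

Running sums (mod 255):
  after byte 0 (0x4A): sum1=74, sum2=74
  after byte 1 (0x37): sum1=129, sum2=203
  after byte 2 (0x5F): sum1=224, sum2=172
  after byte 3 (0xDD): sum1=190, sum2=107
  after byte 4 (0x83): sum1=66, sum2=173
Checksum = sum2·256 + sum1 = 173·256 + 66 = 44354 = 0xAD42.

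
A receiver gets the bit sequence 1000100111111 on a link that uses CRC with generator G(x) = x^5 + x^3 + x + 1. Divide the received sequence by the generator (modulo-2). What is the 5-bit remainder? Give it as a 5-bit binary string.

00000

Modulo-2 division of 1000100111111 by 101011:
  pos 0: 100010 XOR 101011 = 001001
  pos 2: 100101 XOR 101011 = 001110
  pos 4: 111011 XOR 101011 = 010000
  pos 5: 100001 XOR 101011 = 001010
  pos 7: 101011 XOR 101011 = 000000
Remainder = 00000 (zero — the frame passes the CRC check).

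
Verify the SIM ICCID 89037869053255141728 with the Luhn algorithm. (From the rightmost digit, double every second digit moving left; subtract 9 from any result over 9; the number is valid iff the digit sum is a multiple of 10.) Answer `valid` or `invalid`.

valid

From the right, keep odd positions and double even positions (subtract 9 from any doubled value over 9):
  doubled (positions 2,4,...): 4 2 2 1 6 0 3 5 0 7 → sum 30
  kept (positions 1,3,...): 8 7 4 5 2 5 9 8 3 9 → sum 60
Total = 90.
90 mod 10 = 0, so the number is valid.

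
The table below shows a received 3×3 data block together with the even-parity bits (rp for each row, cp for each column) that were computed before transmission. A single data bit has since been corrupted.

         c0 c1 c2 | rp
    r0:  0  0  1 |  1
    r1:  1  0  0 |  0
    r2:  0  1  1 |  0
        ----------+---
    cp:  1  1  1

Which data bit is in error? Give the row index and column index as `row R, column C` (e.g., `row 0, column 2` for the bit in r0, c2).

row 1, column 2

Recompute each row's even parity and compare to rp:
  r0: data parity 1, sent rp 1 → ok
  r1: data parity 1, sent rp 0 → mismatch
  r2: data parity 0, sent rp 0 → ok
Recompute each column's even parity and compare to cp:
  c0: data parity 1, sent cp 1 → ok
  c1: data parity 1, sent cp 1 → ok
  c2: data parity 0, sent cp 1 → mismatch
Exactly one row (r1) and one column (c2) fail → the flipped bit is at their intersection.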